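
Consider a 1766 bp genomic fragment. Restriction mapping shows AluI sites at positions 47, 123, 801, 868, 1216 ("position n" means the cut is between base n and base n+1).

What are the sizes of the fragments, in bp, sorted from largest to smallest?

678, 550, 348, 76, 67, 47 bp

Linear molecule, 5 cuts → 6 fragments:
  47 − 0 = 47 bp
  123 − 47 = 76 bp
  801 − 123 = 678 bp
  868 − 801 = 67 bp
  1216 − 868 = 348 bp
  1766 − 1216 = 550 bp
Sorted largest to smallest: 678, 550, 348, 76, 67, 47 bp.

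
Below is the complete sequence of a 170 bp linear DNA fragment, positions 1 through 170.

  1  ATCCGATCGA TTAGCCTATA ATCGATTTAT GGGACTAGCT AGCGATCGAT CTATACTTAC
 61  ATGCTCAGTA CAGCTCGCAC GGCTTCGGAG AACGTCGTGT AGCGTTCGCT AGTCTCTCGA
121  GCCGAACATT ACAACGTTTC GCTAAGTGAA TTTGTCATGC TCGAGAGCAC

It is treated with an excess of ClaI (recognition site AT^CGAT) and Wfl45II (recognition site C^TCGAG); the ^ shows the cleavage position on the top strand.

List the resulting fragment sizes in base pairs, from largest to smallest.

70, 44, 24, 15, 10, 7 bp

ClaI sites (ATCGAT) start at positions 6, 21, 45.
ClaI cuts after base 2 of each site, so after positions 7, 22, 46.
Wfl45II sites (CTCGAG) start at positions 116, 160.
Wfl45II cuts after the first base of each site, so after positions 116, 160.
Combined cut positions: 7, 22, 46, 116, 160.
Linear molecule, 5 cuts → 6 fragments:
  1–7 → 7 bp
  8–22 → 15 bp
  23–46 → 24 bp
  47–116 → 70 bp
  117–160 → 44 bp
  161–170 → 10 bp
Sorted largest to smallest: 70, 44, 24, 15, 10, 7 bp.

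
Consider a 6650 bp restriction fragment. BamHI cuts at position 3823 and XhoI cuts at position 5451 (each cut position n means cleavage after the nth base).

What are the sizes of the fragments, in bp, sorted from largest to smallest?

3823, 1628, 1199 bp

Combined cut positions (sorted): 3823, 5451.
Linear molecule, 2 cuts → 3 fragments:
  3823 − 0 = 3823 bp
  5451 − 3823 = 1628 bp
  6650 − 5451 = 1199 bp
Sorted largest to smallest: 3823, 1628, 1199 bp.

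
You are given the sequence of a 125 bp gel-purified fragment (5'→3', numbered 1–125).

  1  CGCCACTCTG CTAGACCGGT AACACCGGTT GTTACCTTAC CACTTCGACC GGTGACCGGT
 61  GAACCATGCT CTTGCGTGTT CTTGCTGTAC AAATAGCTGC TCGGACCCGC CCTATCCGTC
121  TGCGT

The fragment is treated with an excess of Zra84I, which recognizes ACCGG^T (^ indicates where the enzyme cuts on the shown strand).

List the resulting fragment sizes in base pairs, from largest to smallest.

Zra84I sites (ACCGGT) start at positions 15, 24, 48, 55.
Zra84I cuts after base 5 of each site (before the last base), so after positions 19, 28, 52, 59.
Linear molecule, 4 cuts → 5 fragments:
  1–19 → 19 bp
  20–28 → 9 bp
  29–52 → 24 bp
  53–59 → 7 bp
  60–125 → 66 bp
Sorted largest to smallest: 66, 24, 19, 9, 7 bp.

66, 24, 19, 9, 7 bp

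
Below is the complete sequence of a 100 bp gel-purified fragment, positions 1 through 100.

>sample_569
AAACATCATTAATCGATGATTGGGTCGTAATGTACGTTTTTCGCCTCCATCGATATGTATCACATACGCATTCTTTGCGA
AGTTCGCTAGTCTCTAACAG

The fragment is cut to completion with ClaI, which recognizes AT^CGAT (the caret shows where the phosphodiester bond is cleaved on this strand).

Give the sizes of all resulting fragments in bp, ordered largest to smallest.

50, 37, 13 bp

ClaI sites (ATCGAT) start at positions 12, 49.
ClaI cuts after base 2 of each site, so after positions 13, 50.
Linear molecule, 2 cuts → 3 fragments:
  1–13 → 13 bp
  14–50 → 37 bp
  51–100 → 50 bp
Sorted largest to smallest: 50, 37, 13 bp.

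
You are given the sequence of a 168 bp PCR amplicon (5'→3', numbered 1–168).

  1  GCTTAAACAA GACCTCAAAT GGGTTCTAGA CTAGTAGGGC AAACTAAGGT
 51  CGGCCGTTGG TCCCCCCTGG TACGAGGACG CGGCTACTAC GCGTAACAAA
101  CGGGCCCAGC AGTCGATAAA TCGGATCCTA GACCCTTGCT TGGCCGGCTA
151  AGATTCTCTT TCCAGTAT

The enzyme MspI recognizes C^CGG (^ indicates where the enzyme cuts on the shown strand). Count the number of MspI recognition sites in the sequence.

1

CCGG occurs starting at position 144.
MspI cuts at 1 site.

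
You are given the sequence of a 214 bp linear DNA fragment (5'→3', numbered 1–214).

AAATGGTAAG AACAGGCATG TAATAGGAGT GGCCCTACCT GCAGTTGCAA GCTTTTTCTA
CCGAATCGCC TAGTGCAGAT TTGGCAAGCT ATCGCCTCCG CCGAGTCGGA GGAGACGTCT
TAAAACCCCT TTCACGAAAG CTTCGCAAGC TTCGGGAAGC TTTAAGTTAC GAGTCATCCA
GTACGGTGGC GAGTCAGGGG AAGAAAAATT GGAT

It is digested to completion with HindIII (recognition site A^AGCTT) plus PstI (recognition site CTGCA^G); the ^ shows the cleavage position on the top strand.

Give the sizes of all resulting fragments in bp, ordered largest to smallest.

HindIII sites (AAGCTT) start at positions 49, 138, 147, 157.
HindIII cuts after the first base of each site, so after positions 49, 138, 147, 157.
The PstI site (CTGCAG) starts at position 39.
PstI cuts after base 5 of each site (before the last base), so after position 43.
Combined cut positions: 43, 49, 138, 147, 157.
Linear molecule, 5 cuts → 6 fragments:
  1–43 → 43 bp
  44–49 → 6 bp
  50–138 → 89 bp
  139–147 → 9 bp
  148–157 → 10 bp
  158–214 → 57 bp
Sorted largest to smallest: 89, 57, 43, 10, 9, 6 bp.

89, 57, 43, 10, 9, 6 bp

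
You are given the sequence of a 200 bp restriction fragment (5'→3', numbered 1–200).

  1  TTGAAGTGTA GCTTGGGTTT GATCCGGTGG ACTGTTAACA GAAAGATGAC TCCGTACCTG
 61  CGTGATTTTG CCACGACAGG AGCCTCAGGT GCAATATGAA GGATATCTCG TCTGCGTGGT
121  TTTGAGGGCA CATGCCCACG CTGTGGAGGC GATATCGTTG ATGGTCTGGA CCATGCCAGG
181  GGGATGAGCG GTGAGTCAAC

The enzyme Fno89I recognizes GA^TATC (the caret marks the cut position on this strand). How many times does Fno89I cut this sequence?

GATATC occurs starting at positions 102, 151.
Fno89I cuts at 2 sites.

2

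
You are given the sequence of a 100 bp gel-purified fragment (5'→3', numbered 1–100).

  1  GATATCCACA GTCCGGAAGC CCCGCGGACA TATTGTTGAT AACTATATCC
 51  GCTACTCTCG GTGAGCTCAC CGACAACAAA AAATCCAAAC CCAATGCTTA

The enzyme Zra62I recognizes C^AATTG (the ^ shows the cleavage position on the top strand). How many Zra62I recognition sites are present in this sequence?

No occurrence of CAATTG is present in the sequence.
Zra62I does not cut: 0 sites.

0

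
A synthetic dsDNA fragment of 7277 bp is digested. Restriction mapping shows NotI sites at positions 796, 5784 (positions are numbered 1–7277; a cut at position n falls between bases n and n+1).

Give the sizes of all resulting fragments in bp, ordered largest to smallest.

Linear molecule, 2 cuts → 3 fragments:
  796 − 0 = 796 bp
  5784 − 796 = 4988 bp
  7277 − 5784 = 1493 bp
Sorted largest to smallest: 4988, 1493, 796 bp.

4988, 1493, 796 bp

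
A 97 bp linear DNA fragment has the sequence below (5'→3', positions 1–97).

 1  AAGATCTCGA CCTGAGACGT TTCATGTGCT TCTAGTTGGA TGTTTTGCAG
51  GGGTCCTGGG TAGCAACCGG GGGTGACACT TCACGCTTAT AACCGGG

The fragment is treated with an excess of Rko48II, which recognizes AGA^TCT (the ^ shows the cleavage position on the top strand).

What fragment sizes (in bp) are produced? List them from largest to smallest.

93, 4 bp

The Rko48II site (AGATCT) starts at position 2.
Rko48II cuts after base 3 of each site, so after position 4.
Linear molecule, 1 cut → 2 fragments:
  1–4 → 4 bp
  5–97 → 93 bp
Sorted largest to smallest: 93, 4 bp.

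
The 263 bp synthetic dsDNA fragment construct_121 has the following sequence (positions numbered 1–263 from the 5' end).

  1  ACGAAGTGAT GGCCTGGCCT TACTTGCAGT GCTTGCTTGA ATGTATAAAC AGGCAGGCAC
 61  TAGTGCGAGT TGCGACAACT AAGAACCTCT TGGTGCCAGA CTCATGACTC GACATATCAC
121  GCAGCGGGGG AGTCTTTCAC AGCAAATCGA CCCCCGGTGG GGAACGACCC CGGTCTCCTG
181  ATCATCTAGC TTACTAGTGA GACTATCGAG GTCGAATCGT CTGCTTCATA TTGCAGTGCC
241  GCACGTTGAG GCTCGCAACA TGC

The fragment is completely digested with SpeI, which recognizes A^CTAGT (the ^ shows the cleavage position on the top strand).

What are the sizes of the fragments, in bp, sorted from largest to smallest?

134, 70, 59 bp

SpeI sites (ACTAGT) start at positions 59, 193.
SpeI cuts after the first base of each site, so after positions 59, 193.
Linear molecule, 2 cuts → 3 fragments:
  1–59 → 59 bp
  60–193 → 134 bp
  194–263 → 70 bp
Sorted largest to smallest: 134, 70, 59 bp.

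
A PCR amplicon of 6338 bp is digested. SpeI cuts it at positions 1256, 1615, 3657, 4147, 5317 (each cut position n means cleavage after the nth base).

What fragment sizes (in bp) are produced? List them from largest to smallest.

2042, 1256, 1170, 1021, 490, 359 bp

Linear molecule, 5 cuts → 6 fragments:
  1256 − 0 = 1256 bp
  1615 − 1256 = 359 bp
  3657 − 1615 = 2042 bp
  4147 − 3657 = 490 bp
  5317 − 4147 = 1170 bp
  6338 − 5317 = 1021 bp
Sorted largest to smallest: 2042, 1256, 1170, 1021, 490, 359 bp.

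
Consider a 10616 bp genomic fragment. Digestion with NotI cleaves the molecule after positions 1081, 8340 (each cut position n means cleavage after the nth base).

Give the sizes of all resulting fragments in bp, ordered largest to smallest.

Linear molecule, 2 cuts → 3 fragments:
  1081 − 0 = 1081 bp
  8340 − 1081 = 7259 bp
  10616 − 8340 = 2276 bp
Sorted largest to smallest: 7259, 2276, 1081 bp.

7259, 2276, 1081 bp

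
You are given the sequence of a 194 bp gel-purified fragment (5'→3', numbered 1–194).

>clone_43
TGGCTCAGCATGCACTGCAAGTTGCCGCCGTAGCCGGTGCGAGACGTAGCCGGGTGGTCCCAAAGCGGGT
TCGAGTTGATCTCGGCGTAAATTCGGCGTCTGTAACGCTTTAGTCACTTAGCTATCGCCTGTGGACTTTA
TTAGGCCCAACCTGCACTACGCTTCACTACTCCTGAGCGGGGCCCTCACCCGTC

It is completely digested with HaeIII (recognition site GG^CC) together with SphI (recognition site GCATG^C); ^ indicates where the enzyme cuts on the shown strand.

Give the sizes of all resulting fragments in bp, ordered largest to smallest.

133, 37, 12, 12 bp

HaeIII sites (GGCC) start at positions 144, 181.
HaeIII cuts after base 2 of each site, so after positions 145, 182.
The SphI site (GCATGC) starts at position 8.
SphI cuts after base 5 of each site (before the last base), so after position 12.
Combined cut positions: 12, 145, 182.
Linear molecule, 3 cuts → 4 fragments:
  1–12 → 12 bp
  13–145 → 133 bp
  146–182 → 37 bp
  183–194 → 12 bp
Sorted largest to smallest: 133, 37, 12, 12 bp.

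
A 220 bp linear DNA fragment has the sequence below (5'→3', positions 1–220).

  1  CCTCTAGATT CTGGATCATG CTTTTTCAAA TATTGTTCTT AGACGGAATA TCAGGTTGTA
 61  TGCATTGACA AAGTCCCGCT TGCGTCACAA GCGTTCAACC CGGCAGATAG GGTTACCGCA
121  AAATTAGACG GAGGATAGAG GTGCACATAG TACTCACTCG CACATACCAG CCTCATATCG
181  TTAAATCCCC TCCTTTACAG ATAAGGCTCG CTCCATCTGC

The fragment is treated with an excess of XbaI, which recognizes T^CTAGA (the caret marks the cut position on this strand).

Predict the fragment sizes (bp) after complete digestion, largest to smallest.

The XbaI site (TCTAGA) starts at position 3.
XbaI cuts after the first base of each site, so after position 3.
Linear molecule, 1 cut → 2 fragments:
  1–3 → 3 bp
  4–220 → 217 bp
Sorted largest to smallest: 217, 3 bp.

217, 3 bp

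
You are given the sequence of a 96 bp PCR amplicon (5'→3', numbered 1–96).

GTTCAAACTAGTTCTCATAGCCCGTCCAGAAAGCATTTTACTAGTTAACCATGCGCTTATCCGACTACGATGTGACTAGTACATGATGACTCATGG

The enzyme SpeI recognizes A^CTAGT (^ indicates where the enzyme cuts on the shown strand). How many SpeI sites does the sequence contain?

ACTAGT occurs starting at positions 7, 40, 75.
SpeI cuts at 3 sites.

3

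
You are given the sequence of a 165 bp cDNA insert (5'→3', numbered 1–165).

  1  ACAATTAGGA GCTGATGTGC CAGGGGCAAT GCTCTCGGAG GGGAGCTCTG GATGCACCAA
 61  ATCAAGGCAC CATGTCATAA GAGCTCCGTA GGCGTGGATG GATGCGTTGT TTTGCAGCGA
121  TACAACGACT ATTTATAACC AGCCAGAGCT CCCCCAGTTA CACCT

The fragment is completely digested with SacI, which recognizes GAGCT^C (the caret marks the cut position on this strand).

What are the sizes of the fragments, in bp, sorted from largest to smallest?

SacI sites (GAGCTC) start at positions 43, 81, 146.
SacI cuts after base 5 of each site (before the last base), so after positions 47, 85, 150.
Linear molecule, 3 cuts → 4 fragments:
  1–47 → 47 bp
  48–85 → 38 bp
  86–150 → 65 bp
  151–165 → 15 bp
Sorted largest to smallest: 65, 47, 38, 15 bp.

65, 47, 38, 15 bp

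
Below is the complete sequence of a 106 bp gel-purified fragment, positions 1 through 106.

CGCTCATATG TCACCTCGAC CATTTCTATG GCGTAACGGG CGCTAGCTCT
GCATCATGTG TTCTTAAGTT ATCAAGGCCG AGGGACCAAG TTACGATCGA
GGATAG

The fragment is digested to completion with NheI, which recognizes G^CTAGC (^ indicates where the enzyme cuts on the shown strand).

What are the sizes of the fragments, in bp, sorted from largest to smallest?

The NheI site (GCTAGC) starts at position 42.
NheI cuts after the first base of each site, so after position 42.
Linear molecule, 1 cut → 2 fragments:
  1–42 → 42 bp
  43–106 → 64 bp
Sorted largest to smallest: 64, 42 bp.

64, 42 bp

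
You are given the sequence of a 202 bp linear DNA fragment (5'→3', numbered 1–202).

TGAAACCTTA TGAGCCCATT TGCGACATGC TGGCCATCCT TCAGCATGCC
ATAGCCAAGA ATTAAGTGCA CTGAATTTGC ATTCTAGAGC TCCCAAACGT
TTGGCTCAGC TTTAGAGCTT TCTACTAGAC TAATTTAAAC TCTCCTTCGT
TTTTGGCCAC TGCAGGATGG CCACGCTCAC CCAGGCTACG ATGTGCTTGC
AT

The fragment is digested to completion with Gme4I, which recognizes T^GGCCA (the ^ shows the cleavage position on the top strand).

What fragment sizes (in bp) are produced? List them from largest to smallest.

Gme4I sites (TGGCCA) start at positions 31, 154, 168.
Gme4I cuts after the first base of each site, so after positions 31, 154, 168.
Linear molecule, 3 cuts → 4 fragments:
  1–31 → 31 bp
  32–154 → 123 bp
  155–168 → 14 bp
  169–202 → 34 bp
Sorted largest to smallest: 123, 34, 31, 14 bp.

123, 34, 31, 14 bp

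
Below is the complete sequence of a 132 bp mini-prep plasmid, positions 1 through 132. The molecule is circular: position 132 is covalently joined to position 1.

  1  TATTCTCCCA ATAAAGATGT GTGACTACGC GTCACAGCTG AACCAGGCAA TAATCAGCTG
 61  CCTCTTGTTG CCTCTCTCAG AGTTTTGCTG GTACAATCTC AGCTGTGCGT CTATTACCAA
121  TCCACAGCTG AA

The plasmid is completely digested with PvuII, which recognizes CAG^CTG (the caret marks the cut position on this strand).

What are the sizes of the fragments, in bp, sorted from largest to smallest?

PvuII sites (CAGCTG) start at positions 35, 55, 100, 125.
PvuII cuts after base 3 of each site, so after positions 37, 57, 102, 127.
Circular molecule, 4 cuts → 4 fragments:
  38–57 → 20 bp
  58–102 → 45 bp
  103–127 → 25 bp
  128–132 then 1–37 → 5 + 37 = 42 bp
Sorted largest to smallest: 45, 42, 25, 20 bp.

45, 42, 25, 20 bp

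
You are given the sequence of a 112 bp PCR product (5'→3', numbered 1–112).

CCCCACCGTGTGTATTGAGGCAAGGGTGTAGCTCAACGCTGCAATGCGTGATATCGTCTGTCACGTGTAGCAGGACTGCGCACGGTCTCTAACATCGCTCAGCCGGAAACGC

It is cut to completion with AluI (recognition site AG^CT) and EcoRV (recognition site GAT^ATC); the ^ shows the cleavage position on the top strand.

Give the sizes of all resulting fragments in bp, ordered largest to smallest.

The AluI site (AGCT) starts at position 30.
AluI cuts after base 2 of each site, so after position 31.
The EcoRV site (GATATC) starts at position 50.
EcoRV cuts after base 3 of each site, so after position 52.
Combined cut positions: 31, 52.
Linear molecule, 2 cuts → 3 fragments:
  1–31 → 31 bp
  32–52 → 21 bp
  53–112 → 60 bp
Sorted largest to smallest: 60, 31, 21 bp.

60, 31, 21 bp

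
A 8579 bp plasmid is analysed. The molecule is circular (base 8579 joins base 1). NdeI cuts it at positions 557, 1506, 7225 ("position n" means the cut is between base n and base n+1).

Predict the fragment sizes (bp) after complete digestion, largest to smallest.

Circular molecule, 3 cuts → 3 fragments:
  1506 − 557 = 949 bp
  7225 − 1506 = 5719 bp
  wrap: 8579 − 7225 + 557 = 1911 bp
Sorted largest to smallest: 5719, 1911, 949 bp.

5719, 1911, 949 bp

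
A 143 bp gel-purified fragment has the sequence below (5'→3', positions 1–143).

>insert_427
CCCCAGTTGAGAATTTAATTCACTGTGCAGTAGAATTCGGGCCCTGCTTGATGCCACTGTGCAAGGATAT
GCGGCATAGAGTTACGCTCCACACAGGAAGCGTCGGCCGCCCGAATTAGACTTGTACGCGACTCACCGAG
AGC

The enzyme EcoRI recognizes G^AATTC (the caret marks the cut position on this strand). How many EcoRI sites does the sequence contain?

GAATTC occurs starting at position 33.
EcoRI cuts at 1 site.

1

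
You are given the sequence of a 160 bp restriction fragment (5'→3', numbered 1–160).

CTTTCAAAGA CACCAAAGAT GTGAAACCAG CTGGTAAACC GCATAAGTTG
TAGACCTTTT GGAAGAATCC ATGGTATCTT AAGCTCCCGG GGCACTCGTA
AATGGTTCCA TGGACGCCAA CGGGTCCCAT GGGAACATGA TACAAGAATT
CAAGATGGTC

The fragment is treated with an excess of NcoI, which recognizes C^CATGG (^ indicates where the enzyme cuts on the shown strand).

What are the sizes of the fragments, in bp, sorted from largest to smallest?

NcoI sites (CCATGG) start at positions 69, 108, 127.
NcoI cuts after the first base of each site, so after positions 69, 108, 127.
Linear molecule, 3 cuts → 4 fragments:
  1–69 → 69 bp
  70–108 → 39 bp
  109–127 → 19 bp
  128–160 → 33 bp
Sorted largest to smallest: 69, 39, 33, 19 bp.

69, 39, 33, 19 bp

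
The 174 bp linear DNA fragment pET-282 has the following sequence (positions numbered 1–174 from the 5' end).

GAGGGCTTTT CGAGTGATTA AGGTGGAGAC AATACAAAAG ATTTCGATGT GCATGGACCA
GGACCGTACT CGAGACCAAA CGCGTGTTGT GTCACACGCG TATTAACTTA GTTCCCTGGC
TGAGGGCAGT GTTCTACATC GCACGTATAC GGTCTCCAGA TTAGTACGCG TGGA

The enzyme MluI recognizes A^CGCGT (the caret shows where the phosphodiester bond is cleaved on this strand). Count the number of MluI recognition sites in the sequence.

ACGCGT occurs starting at positions 80, 96, 166.
MluI cuts at 3 sites.

3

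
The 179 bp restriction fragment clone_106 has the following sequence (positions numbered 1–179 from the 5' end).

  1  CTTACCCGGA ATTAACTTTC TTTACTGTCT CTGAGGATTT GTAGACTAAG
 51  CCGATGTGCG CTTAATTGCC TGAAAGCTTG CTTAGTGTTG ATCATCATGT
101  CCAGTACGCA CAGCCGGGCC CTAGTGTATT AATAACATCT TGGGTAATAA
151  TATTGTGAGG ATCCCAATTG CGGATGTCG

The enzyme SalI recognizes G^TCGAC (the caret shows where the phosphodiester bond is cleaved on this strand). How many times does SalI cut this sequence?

No occurrence of GTCGAC is present in the sequence.
SalI does not cut: 0 sites.

0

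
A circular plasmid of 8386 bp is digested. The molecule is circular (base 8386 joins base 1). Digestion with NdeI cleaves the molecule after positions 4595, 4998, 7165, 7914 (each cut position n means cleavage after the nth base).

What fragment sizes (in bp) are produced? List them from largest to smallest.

5067, 2167, 749, 403 bp

Circular molecule, 4 cuts → 4 fragments:
  4998 − 4595 = 403 bp
  7165 − 4998 = 2167 bp
  7914 − 7165 = 749 bp
  wrap: 8386 − 7914 + 4595 = 5067 bp
Sorted largest to smallest: 5067, 2167, 749, 403 bp.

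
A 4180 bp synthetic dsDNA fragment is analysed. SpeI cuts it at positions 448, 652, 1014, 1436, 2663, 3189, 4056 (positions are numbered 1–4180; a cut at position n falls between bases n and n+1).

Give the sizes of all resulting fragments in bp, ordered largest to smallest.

Linear molecule, 7 cuts → 8 fragments:
  448 − 0 = 448 bp
  652 − 448 = 204 bp
  1014 − 652 = 362 bp
  1436 − 1014 = 422 bp
  2663 − 1436 = 1227 bp
  3189 − 2663 = 526 bp
  4056 − 3189 = 867 bp
  4180 − 4056 = 124 bp
Sorted largest to smallest: 1227, 867, 526, 448, 422, 362, 204, 124 bp.

1227, 867, 526, 448, 422, 362, 204, 124 bp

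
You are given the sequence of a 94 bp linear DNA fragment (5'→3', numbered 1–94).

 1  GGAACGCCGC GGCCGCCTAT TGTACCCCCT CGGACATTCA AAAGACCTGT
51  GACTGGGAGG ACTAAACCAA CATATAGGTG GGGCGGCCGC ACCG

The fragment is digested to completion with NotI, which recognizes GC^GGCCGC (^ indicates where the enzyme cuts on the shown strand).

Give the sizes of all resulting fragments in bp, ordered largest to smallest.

NotI sites (GCGGCCGC) start at positions 9, 83.
NotI cuts after base 2 of each site, so after positions 10, 84.
Linear molecule, 2 cuts → 3 fragments:
  1–10 → 10 bp
  11–84 → 74 bp
  85–94 → 10 bp
Sorted largest to smallest: 74, 10, 10 bp.

74, 10, 10 bp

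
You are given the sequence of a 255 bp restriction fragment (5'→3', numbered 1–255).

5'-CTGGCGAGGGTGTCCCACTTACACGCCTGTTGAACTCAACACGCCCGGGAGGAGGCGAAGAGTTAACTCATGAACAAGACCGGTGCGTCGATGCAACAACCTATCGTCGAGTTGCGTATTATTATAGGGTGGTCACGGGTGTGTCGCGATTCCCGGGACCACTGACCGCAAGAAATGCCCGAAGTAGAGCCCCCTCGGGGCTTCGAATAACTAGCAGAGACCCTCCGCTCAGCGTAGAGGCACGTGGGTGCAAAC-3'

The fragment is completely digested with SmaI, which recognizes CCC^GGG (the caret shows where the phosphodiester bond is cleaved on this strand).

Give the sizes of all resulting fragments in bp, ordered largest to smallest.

SmaI sites (CCCGGG) start at positions 44, 152.
SmaI cuts after base 3 of each site, so after positions 46, 154.
Linear molecule, 2 cuts → 3 fragments:
  1–46 → 46 bp
  47–154 → 108 bp
  155–255 → 101 bp
Sorted largest to smallest: 108, 101, 46 bp.

108, 101, 46 bp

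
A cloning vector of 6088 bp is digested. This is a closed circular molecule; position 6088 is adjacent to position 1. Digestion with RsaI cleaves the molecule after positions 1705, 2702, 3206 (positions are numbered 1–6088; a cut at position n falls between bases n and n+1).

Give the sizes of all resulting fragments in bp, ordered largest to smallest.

Circular molecule, 3 cuts → 3 fragments:
  2702 − 1705 = 997 bp
  3206 − 2702 = 504 bp
  wrap: 6088 − 3206 + 1705 = 4587 bp
Sorted largest to smallest: 4587, 997, 504 bp.

4587, 997, 504 bp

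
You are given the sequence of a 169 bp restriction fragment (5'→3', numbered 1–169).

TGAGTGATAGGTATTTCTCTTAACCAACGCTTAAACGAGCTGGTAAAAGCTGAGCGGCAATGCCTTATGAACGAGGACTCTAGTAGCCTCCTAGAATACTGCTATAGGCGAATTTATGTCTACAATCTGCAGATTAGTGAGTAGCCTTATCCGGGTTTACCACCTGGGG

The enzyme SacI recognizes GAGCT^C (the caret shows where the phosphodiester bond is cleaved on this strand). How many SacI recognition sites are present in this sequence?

0

No occurrence of GAGCTC is present in the sequence.
SacI does not cut: 0 sites.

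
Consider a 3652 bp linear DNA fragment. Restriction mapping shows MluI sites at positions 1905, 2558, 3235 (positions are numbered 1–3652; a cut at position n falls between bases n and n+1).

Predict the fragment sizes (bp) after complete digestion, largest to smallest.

1905, 677, 653, 417 bp

Linear molecule, 3 cuts → 4 fragments:
  1905 − 0 = 1905 bp
  2558 − 1905 = 653 bp
  3235 − 2558 = 677 bp
  3652 − 3235 = 417 bp
Sorted largest to smallest: 1905, 677, 653, 417 bp.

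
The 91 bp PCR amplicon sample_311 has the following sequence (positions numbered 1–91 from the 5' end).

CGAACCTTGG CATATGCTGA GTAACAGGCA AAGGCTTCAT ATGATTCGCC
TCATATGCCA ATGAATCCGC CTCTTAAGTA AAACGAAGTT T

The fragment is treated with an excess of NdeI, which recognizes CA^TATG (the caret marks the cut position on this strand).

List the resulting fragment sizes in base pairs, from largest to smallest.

38, 27, 14, 12 bp

NdeI sites (CATATG) start at positions 11, 38, 52.
NdeI cuts after base 2 of each site, so after positions 12, 39, 53.
Linear molecule, 3 cuts → 4 fragments:
  1–12 → 12 bp
  13–39 → 27 bp
  40–53 → 14 bp
  54–91 → 38 bp
Sorted largest to smallest: 38, 27, 14, 12 bp.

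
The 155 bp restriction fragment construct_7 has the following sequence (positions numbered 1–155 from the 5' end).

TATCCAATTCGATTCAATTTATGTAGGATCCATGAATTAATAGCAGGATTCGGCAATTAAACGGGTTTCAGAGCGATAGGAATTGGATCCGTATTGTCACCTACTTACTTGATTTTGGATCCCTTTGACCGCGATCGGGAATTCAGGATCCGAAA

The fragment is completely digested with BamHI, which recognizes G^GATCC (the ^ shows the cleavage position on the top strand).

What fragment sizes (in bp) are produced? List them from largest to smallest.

BamHI sites (GGATCC) start at positions 26, 85, 117, 146.
BamHI cuts after the first base of each site, so after positions 26, 85, 117, 146.
Linear molecule, 4 cuts → 5 fragments:
  1–26 → 26 bp
  27–85 → 59 bp
  86–117 → 32 bp
  118–146 → 29 bp
  147–155 → 9 bp
Sorted largest to smallest: 59, 32, 29, 26, 9 bp.

59, 32, 29, 26, 9 bp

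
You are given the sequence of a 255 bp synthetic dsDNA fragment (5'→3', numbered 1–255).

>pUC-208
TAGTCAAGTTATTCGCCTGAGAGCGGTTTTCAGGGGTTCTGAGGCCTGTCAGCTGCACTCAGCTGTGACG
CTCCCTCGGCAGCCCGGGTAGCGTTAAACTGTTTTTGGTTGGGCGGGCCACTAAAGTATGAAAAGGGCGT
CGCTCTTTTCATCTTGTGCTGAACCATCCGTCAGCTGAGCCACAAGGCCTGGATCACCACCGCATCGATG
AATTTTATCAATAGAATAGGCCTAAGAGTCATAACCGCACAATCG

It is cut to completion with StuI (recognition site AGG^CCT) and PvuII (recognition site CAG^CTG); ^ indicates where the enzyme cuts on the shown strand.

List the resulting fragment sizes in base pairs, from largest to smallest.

StuI sites (AGGCCT) start at positions 42, 185, 228.
StuI cuts after base 3 of each site, so after positions 44, 187, 230.
PvuII sites (CAGCTG) start at positions 50, 60, 172.
PvuII cuts after base 3 of each site, so after positions 52, 62, 174.
Combined cut positions: 44, 52, 62, 174, 187, 230.
Linear molecule, 6 cuts → 7 fragments:
  1–44 → 44 bp
  45–52 → 8 bp
  53–62 → 10 bp
  63–174 → 112 bp
  175–187 → 13 bp
  188–230 → 43 bp
  231–255 → 25 bp
Sorted largest to smallest: 112, 44, 43, 25, 13, 10, 8 bp.

112, 44, 43, 25, 13, 10, 8 bp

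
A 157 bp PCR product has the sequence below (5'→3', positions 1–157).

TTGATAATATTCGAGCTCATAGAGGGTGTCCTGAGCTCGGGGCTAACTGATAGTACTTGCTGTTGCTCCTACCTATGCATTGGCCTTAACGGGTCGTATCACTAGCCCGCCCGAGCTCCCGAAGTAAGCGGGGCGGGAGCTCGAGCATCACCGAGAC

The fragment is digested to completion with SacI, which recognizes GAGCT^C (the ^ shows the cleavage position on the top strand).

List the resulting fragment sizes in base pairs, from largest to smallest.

SacI sites (GAGCTC) start at positions 13, 33, 113, 137.
SacI cuts after base 5 of each site (before the last base), so after positions 17, 37, 117, 141.
Linear molecule, 4 cuts → 5 fragments:
  1–17 → 17 bp
  18–37 → 20 bp
  38–117 → 80 bp
  118–141 → 24 bp
  142–157 → 16 bp
Sorted largest to smallest: 80, 24, 20, 17, 16 bp.

80, 24, 20, 17, 16 bp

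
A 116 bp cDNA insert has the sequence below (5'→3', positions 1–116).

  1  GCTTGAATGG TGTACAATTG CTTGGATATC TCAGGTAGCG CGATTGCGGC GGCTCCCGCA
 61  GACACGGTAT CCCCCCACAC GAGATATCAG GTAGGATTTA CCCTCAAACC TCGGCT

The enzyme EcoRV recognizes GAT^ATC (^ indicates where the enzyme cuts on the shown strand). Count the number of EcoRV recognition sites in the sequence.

GATATC occurs starting at positions 25, 83.
EcoRV cuts at 2 sites.

2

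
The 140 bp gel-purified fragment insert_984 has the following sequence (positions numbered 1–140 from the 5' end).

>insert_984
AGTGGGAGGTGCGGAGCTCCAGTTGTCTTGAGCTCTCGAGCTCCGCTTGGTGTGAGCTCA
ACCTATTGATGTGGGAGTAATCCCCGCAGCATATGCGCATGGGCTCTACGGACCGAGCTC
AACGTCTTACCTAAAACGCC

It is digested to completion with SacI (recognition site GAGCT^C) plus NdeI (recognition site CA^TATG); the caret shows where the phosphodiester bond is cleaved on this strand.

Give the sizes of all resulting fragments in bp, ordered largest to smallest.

33, 28, 21, 18, 16, 16, 8 bp

SacI sites (GAGCTC) start at positions 14, 30, 38, 54, 115.
SacI cuts after base 5 of each site (before the last base), so after positions 18, 34, 42, 58, 119.
The NdeI site (CATATG) starts at position 90.
NdeI cuts after base 2 of each site, so after position 91.
Combined cut positions: 18, 34, 42, 58, 91, 119.
Linear molecule, 6 cuts → 7 fragments:
  1–18 → 18 bp
  19–34 → 16 bp
  35–42 → 8 bp
  43–58 → 16 bp
  59–91 → 33 bp
  92–119 → 28 bp
  120–140 → 21 bp
Sorted largest to smallest: 33, 28, 21, 18, 16, 16, 8 bp.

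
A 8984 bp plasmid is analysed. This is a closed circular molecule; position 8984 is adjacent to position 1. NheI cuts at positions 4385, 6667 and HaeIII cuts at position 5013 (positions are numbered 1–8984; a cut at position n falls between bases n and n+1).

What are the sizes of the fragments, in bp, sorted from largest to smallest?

Combined cut positions (sorted): 4385, 5013, 6667.
Circular molecule, 3 cuts → 3 fragments:
  5013 − 4385 = 628 bp
  6667 − 5013 = 1654 bp
  wrap: 8984 − 6667 + 4385 = 6702 bp
Sorted largest to smallest: 6702, 1654, 628 bp.

6702, 1654, 628 bp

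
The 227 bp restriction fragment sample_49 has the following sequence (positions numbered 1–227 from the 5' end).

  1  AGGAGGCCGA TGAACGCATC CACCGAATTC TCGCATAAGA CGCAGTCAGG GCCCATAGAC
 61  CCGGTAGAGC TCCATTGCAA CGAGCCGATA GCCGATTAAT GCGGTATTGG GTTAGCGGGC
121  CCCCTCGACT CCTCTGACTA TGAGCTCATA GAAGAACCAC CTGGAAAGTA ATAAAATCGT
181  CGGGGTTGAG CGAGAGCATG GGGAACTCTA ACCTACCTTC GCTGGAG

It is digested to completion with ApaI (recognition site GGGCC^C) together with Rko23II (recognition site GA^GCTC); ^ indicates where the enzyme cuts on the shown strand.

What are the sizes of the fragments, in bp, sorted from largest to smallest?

84, 53, 53, 22, 15 bp

ApaI sites (GGGCCC) start at positions 49, 117.
ApaI cuts after base 5 of each site (before the last base), so after positions 53, 121.
Rko23II sites (GAGCTC) start at positions 67, 142.
Rko23II cuts after base 2 of each site, so after positions 68, 143.
Combined cut positions: 53, 68, 121, 143.
Linear molecule, 4 cuts → 5 fragments:
  1–53 → 53 bp
  54–68 → 15 bp
  69–121 → 53 bp
  122–143 → 22 bp
  144–227 → 84 bp
Sorted largest to smallest: 84, 53, 53, 22, 15 bp.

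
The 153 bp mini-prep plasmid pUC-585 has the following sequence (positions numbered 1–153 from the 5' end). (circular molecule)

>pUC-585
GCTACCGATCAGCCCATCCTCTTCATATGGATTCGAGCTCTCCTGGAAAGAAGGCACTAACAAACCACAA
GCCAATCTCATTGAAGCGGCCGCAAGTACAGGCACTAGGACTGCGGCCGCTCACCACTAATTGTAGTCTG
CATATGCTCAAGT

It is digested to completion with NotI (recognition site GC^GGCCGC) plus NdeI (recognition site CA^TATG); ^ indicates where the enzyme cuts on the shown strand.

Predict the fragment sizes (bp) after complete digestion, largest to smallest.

NotI sites (GCGGCCGC) start at positions 86, 113.
NotI cuts after base 2 of each site, so after positions 87, 114.
NdeI sites (CATATG) start at positions 24, 141.
NdeI cuts after base 2 of each site, so after positions 25, 142.
Combined cut positions: 25, 87, 114, 142.
Circular molecule, 4 cuts → 4 fragments:
  26–87 → 62 bp
  88–114 → 27 bp
  115–142 → 28 bp
  143–153 then 1–25 → 11 + 25 = 36 bp
Sorted largest to smallest: 62, 36, 28, 27 bp.

62, 36, 28, 27 bp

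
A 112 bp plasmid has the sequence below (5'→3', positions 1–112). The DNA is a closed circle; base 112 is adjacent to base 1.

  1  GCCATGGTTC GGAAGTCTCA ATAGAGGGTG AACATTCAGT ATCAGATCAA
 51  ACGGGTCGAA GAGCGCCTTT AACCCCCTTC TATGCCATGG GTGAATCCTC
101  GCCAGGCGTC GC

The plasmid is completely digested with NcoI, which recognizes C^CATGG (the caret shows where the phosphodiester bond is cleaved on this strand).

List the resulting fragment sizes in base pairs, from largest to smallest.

NcoI sites (CCATGG) start at positions 2, 85.
NcoI cuts after the first base of each site, so after positions 2, 85.
Circular molecule, 2 cuts → 2 fragments:
  3–85 → 83 bp
  86–112 then 1–2 → 27 + 2 = 29 bp
Sorted largest to smallest: 83, 29 bp.

83, 29 bp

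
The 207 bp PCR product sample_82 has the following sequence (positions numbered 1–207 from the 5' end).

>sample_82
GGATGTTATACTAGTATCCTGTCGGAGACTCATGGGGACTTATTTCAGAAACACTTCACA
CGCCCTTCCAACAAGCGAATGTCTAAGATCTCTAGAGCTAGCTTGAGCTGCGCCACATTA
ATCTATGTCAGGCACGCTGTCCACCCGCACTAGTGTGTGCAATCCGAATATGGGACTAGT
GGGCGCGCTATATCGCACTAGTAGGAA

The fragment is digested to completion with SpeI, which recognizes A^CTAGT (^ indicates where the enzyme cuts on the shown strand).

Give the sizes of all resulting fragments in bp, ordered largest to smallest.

SpeI sites (ACTAGT) start at positions 10, 149, 175, 197.
SpeI cuts after the first base of each site, so after positions 10, 149, 175, 197.
Linear molecule, 4 cuts → 5 fragments:
  1–10 → 10 bp
  11–149 → 139 bp
  150–175 → 26 bp
  176–197 → 22 bp
  198–207 → 10 bp
Sorted largest to smallest: 139, 26, 22, 10, 10 bp.

139, 26, 22, 10, 10 bp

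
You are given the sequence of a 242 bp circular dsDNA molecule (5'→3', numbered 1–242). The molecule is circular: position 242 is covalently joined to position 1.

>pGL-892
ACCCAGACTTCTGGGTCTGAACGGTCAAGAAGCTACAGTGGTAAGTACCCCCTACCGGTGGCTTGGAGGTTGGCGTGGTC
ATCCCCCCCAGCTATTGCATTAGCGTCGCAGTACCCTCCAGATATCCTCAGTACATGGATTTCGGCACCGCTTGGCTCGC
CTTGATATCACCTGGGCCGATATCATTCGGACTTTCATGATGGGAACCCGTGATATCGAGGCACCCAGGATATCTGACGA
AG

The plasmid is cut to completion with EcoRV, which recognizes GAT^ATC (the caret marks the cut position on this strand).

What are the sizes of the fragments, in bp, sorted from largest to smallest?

EcoRV sites (GATATC) start at positions 121, 164, 179, 212, 229.
EcoRV cuts after base 3 of each site, so after positions 123, 166, 181, 214, 231.
Circular molecule, 5 cuts → 5 fragments:
  124–166 → 43 bp
  167–181 → 15 bp
  182–214 → 33 bp
  215–231 → 17 bp
  232–242 then 1–123 → 11 + 123 = 134 bp
Sorted largest to smallest: 134, 43, 33, 17, 15 bp.

134, 43, 33, 17, 15 bp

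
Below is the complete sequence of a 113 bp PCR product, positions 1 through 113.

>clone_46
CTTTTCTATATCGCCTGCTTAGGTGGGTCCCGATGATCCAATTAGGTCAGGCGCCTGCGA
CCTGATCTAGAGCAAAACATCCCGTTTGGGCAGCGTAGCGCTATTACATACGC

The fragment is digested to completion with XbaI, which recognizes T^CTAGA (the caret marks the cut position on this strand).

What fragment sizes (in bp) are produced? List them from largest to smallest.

66, 47 bp

The XbaI site (TCTAGA) starts at position 66.
XbaI cuts after the first base of each site, so after position 66.
Linear molecule, 1 cut → 2 fragments:
  1–66 → 66 bp
  67–113 → 47 bp
Sorted largest to smallest: 66, 47 bp.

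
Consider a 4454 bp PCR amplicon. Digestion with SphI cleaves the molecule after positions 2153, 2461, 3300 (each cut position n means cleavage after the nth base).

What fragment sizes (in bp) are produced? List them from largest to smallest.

Linear molecule, 3 cuts → 4 fragments:
  2153 − 0 = 2153 bp
  2461 − 2153 = 308 bp
  3300 − 2461 = 839 bp
  4454 − 3300 = 1154 bp
Sorted largest to smallest: 2153, 1154, 839, 308 bp.

2153, 1154, 839, 308 bp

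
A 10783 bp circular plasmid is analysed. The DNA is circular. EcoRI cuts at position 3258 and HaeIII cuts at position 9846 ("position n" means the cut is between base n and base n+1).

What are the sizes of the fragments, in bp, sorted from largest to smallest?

6588, 4195 bp

Combined cut positions (sorted): 3258, 9846.
Circular molecule, 2 cuts → 2 fragments:
  9846 − 3258 = 6588 bp
  wrap: 10783 − 9846 + 3258 = 4195 bp
Sorted largest to smallest: 6588, 4195 bp.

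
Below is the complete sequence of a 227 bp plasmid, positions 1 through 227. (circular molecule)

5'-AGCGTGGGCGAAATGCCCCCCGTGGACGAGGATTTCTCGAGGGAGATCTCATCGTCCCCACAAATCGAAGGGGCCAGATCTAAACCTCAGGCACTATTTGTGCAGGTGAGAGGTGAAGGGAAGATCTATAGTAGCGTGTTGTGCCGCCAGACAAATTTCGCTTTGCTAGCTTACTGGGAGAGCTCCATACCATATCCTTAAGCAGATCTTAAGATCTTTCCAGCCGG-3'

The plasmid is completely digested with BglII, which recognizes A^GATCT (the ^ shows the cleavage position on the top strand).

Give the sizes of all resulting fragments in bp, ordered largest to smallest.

82, 59, 46, 32, 8 bp

BglII sites (AGATCT) start at positions 44, 76, 122, 204, 212.
BglII cuts after the first base of each site, so after positions 44, 76, 122, 204, 212.
Circular molecule, 5 cuts → 5 fragments:
  45–76 → 32 bp
  77–122 → 46 bp
  123–204 → 82 bp
  205–212 → 8 bp
  213–227 then 1–44 → 15 + 44 = 59 bp
Sorted largest to smallest: 82, 59, 46, 32, 8 bp.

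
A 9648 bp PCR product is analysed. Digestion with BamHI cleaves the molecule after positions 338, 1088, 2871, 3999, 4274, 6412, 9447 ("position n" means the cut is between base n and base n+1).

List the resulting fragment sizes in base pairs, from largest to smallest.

3035, 2138, 1783, 1128, 750, 338, 275, 201 bp

Linear molecule, 7 cuts → 8 fragments:
  338 − 0 = 338 bp
  1088 − 338 = 750 bp
  2871 − 1088 = 1783 bp
  3999 − 2871 = 1128 bp
  4274 − 3999 = 275 bp
  6412 − 4274 = 2138 bp
  9447 − 6412 = 3035 bp
  9648 − 9447 = 201 bp
Sorted largest to smallest: 3035, 2138, 1783, 1128, 750, 338, 275, 201 bp.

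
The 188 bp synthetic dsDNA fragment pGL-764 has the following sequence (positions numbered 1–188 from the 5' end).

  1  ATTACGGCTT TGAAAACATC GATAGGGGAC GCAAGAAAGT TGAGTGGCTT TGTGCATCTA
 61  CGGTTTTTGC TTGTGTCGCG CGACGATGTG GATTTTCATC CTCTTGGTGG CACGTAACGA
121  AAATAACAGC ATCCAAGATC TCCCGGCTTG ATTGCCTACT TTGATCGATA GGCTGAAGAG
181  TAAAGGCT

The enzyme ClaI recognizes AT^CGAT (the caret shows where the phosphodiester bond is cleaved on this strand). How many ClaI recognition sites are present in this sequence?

2

ATCGAT occurs starting at positions 18, 164.
ClaI cuts at 2 sites.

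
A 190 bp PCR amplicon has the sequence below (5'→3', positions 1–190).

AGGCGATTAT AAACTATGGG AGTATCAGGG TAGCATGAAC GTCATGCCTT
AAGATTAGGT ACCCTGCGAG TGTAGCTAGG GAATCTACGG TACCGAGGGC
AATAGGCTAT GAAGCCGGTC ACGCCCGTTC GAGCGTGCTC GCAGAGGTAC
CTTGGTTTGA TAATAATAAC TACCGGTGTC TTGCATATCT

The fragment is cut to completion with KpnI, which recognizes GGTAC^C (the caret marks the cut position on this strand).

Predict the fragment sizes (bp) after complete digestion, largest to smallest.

62, 57, 40, 31 bp

KpnI sites (GGTACC) start at positions 58, 89, 146.
KpnI cuts after base 5 of each site (before the last base), so after positions 62, 93, 150.
Linear molecule, 3 cuts → 4 fragments:
  1–62 → 62 bp
  63–93 → 31 bp
  94–150 → 57 bp
  151–190 → 40 bp
Sorted largest to smallest: 62, 57, 40, 31 bp.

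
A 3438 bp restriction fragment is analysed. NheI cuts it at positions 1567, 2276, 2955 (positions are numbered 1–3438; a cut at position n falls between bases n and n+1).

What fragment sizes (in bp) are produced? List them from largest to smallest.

Linear molecule, 3 cuts → 4 fragments:
  1567 − 0 = 1567 bp
  2276 − 1567 = 709 bp
  2955 − 2276 = 679 bp
  3438 − 2955 = 483 bp
Sorted largest to smallest: 1567, 709, 679, 483 bp.

1567, 709, 679, 483 bp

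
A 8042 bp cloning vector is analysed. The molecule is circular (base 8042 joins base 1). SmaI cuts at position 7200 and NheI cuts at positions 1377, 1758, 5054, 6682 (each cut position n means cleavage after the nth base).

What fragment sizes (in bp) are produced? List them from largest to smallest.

3296, 2219, 1628, 518, 381 bp

Combined cut positions (sorted): 1377, 1758, 5054, 6682, 7200.
Circular molecule, 5 cuts → 5 fragments:
  1758 − 1377 = 381 bp
  5054 − 1758 = 3296 bp
  6682 − 5054 = 1628 bp
  7200 − 6682 = 518 bp
  wrap: 8042 − 7200 + 1377 = 2219 bp
Sorted largest to smallest: 3296, 2219, 1628, 518, 381 bp.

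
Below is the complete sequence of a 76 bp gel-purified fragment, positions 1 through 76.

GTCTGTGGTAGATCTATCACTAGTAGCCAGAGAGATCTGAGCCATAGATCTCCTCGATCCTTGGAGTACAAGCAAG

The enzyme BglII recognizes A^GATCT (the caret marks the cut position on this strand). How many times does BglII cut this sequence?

3

AGATCT occurs starting at positions 10, 33, 46.
BglII cuts at 3 sites.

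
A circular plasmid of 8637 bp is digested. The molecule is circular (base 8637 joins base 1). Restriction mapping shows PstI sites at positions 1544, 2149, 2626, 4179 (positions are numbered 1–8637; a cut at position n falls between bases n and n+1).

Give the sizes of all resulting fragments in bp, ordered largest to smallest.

6002, 1553, 605, 477 bp

Circular molecule, 4 cuts → 4 fragments:
  2149 − 1544 = 605 bp
  2626 − 2149 = 477 bp
  4179 − 2626 = 1553 bp
  wrap: 8637 − 4179 + 1544 = 6002 bp
Sorted largest to smallest: 6002, 1553, 605, 477 bp.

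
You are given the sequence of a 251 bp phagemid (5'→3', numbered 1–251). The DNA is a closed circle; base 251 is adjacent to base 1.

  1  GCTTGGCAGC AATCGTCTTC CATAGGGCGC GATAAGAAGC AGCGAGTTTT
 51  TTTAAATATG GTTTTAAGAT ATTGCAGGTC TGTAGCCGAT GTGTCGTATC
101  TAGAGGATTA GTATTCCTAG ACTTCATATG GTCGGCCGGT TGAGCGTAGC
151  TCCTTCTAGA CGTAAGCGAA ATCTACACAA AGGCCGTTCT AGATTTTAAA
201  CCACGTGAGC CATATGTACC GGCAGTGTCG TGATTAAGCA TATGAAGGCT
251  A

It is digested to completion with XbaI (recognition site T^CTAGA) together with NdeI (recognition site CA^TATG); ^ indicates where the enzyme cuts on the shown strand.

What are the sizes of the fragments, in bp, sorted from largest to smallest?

XbaI sites (TCTAGA) start at positions 99, 155, 188.
XbaI cuts after the first base of each site, so after positions 99, 155, 188.
NdeI sites (CATATG) start at positions 125, 211, 239.
NdeI cuts after base 2 of each site, so after positions 126, 212, 240.
Combined cut positions: 99, 126, 155, 188, 212, 240.
Circular molecule, 6 cuts → 6 fragments:
  100–126 → 27 bp
  127–155 → 29 bp
  156–188 → 33 bp
  189–212 → 24 bp
  213–240 → 28 bp
  241–251 then 1–99 → 11 + 99 = 110 bp
Sorted largest to smallest: 110, 33, 29, 28, 27, 24 bp.

110, 33, 29, 28, 27, 24 bp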